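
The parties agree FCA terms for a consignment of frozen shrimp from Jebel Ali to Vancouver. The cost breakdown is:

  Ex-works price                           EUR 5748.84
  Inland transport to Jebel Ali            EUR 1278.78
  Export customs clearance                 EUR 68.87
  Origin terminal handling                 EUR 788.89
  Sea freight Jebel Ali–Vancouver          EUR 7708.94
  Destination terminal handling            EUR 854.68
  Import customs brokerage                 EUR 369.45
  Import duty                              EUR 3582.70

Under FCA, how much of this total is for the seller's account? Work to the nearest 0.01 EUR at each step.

Seller's account: EUR 7096.49

FCA: the seller delivers export-cleared goods to the carrier; the buyer bears costs from that point.
Seller's account: goods 5748.84 + inland to port 1278.78 + export clearance 68.87 = 7096.49
Buyer's account: origin terminal 788.89 + freight 7708.94 + destination terminal 854.68 + brokerage 369.45 + duty 3582.70 = 13304.66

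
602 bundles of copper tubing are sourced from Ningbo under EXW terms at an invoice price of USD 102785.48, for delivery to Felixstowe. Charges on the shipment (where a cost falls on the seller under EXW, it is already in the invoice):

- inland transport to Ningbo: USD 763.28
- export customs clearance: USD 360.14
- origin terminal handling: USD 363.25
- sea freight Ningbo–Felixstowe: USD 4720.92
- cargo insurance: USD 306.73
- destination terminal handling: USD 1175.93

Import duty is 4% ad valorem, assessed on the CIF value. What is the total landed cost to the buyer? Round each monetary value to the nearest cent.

Total landed cost: USD 114847.72

EXW: the seller makes goods available at their premises; the buyer bears all onward costs.
CIF value = EXW price + inland to port + export clearance + origin terminal + freight + insurance = 102785.48 + 763.28 + 360.14 + 363.25 + 4720.92 + 306.73 = 109299.80
Import duty = 109299.80 × 4% = 4371.99
Buyer bears: inland to port 763.28 + export clearance 360.14 + origin terminal 363.25 + freight 4720.92 + insurance 306.73 + destination terminal 1175.93 + duty 4371.99 = 12062.24
Landed cost = invoice 102785.48 + 12062.24 = 114847.72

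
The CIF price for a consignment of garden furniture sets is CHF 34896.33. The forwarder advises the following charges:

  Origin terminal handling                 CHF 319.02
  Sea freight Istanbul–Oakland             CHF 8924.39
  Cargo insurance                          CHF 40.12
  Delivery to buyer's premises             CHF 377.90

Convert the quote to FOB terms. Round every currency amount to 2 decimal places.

Not relevant to the conversion: origin terminal — on the seller under both CIF and FOB; already in the CIF price and stays in the FOB price. delivery — on the buyer under both terms; not part of either seller's price.
From CIF to FOB, the seller no longer bears: freight, insurance.
FOB price = 34896.33 − 8924.39 − 40.12 = 25931.82

FOB price: CHF 25931.82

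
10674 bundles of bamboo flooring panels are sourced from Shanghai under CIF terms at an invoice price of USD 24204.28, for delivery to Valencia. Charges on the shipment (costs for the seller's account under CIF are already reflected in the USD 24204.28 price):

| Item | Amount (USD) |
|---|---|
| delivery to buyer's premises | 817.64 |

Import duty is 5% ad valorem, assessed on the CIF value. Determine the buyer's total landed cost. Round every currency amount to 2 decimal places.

Total landed cost: USD 26232.13

CIF: the seller pays costs through ocean freight and marine insurance to the destination port.
The CIF price already equals the CIF value: 24204.28
Import duty = 24204.28 × 5% = 1210.21
Buyer bears: delivery 817.64 + duty 1210.21 = 2027.85
Landed cost = invoice 24204.28 + 2027.85 = 26232.13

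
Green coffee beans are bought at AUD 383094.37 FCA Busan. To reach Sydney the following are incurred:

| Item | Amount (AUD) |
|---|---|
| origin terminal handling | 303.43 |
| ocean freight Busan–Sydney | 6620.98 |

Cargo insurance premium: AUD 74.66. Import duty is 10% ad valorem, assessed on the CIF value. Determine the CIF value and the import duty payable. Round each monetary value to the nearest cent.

CIF = FCA price + pre-shipment costs + freight + insurance
CIF = 383094.37 + 303.43 + 6620.98 + 74.66 = 390093.44
Import duty = 390093.44 × 10% = 39009.34

CIF value: AUD 390093.44; import duty: AUD 39009.34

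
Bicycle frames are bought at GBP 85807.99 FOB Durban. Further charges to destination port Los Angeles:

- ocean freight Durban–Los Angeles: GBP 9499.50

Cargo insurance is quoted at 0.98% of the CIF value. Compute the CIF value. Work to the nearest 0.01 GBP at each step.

CIF value: GBP 96250.75

Let C be the CIF value. C = FOB price + freight + 0.98% × C
C − 0.98% × C = 85807.99 + 9499.50
0.9902 × C = 95307.49
C = 95307.49 / 0.9902 = 96250.75
Insurance premium = 0.98% × 96250.75 = 943.26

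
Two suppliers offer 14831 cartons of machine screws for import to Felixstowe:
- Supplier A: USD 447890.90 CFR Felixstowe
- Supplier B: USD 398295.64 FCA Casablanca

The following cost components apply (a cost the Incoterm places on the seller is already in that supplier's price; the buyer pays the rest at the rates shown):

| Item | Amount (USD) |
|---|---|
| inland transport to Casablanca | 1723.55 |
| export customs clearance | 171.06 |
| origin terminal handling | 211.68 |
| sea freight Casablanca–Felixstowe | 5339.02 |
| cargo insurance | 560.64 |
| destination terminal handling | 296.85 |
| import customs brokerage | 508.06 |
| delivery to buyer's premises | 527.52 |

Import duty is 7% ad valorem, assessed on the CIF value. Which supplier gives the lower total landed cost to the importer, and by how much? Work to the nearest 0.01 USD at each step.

Supplier B is cheaper by USD 47127.68

Supplier A (CFR):
CIF value = CFR price + insurance = 447890.90 + 560.64 = 448451.54
Import duty = 448451.54 × 7% = 31391.61
Buyer bears (A): 560.64 + 296.85 + 508.06 + 527.52 = 1893.07
Landed cost (A) = invoice 447890.90 + 1893.07 + duty 31391.61 = 481175.58
Supplier B (FCA):
CIF value = FCA price + origin terminal + freight + insurance = 398295.64 + 211.68 + 5339.02 + 560.64 = 404406.98
Import duty = 404406.98 × 7% = 28308.49
Buyer bears (B): 211.68 + 5339.02 + 560.64 + 296.85 + 508.06 + 527.52 = 7443.77
Landed cost (B) = invoice 398295.64 + 7443.77 + duty 28308.49 = 434047.90
Difference = |481175.58 − 434047.90| = 47127.68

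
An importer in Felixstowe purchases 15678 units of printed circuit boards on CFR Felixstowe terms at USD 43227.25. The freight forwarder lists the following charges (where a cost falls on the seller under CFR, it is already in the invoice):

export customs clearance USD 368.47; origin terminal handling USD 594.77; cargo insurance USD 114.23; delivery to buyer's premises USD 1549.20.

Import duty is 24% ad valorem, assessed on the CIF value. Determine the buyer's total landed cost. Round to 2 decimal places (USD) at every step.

CFR: the seller pays costs through ocean freight to the destination port, but not insurance.
Already in the invoice (seller's account under CFR): export clearance, origin terminal — exclude.
CIF value = CFR price + insurance = 43227.25 + 114.23 = 43341.48
Import duty = 43341.48 × 24% = 10401.96
Buyer bears: insurance 114.23 + delivery 1549.20 + duty 10401.96 = 12065.39
Landed cost = invoice 43227.25 + 12065.39 = 55292.64

Total landed cost: USD 55292.64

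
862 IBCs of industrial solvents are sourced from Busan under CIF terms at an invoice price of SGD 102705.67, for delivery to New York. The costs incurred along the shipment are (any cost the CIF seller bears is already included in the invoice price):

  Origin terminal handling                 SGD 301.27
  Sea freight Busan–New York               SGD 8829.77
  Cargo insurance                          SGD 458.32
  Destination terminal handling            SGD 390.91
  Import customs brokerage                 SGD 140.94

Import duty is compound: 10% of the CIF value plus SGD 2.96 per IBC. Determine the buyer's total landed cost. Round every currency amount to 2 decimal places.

CIF: the seller pays costs through ocean freight and marine insurance to the destination port.
Already in the invoice (seller's account under CIF): origin terminal, freight, insurance — exclude.
The CIF price already equals the CIF value: 102705.67
Ad valorem component: 102705.67 × 10% = 10270.57
Specific component: 862 × 2.96 = 2551.52
Import duty = 10270.57 + 2551.52 = 12822.09
Buyer bears: destination terminal 390.91 + brokerage 140.94 + duty 12822.09 = 13353.94
Landed cost = invoice 102705.67 + 13353.94 = 116059.61

Total landed cost: SGD 116059.61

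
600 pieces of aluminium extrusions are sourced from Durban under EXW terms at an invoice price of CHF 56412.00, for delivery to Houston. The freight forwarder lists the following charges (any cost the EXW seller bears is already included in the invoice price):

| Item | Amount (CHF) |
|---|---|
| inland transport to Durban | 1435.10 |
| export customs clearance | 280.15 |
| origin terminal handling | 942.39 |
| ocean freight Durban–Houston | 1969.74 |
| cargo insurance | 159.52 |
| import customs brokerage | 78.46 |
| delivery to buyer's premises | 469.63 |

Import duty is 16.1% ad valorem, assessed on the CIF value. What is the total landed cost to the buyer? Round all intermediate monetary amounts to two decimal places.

Total landed cost: CHF 71600.01

EXW: the seller makes goods available at their premises; the buyer bears all onward costs.
CIF value = EXW price + inland to port + export clearance + origin terminal + freight + insurance = 56412.00 + 1435.10 + 280.15 + 942.39 + 1969.74 + 159.52 = 61198.90
Import duty = 61198.90 × 16.1% = 9853.02
Buyer bears: inland to port 1435.10 + export clearance 280.15 + origin terminal 942.39 + freight 1969.74 + insurance 159.52 + brokerage 78.46 + delivery 469.63 + duty 9853.02 = 15188.01
Landed cost = invoice 56412.00 + 15188.01 = 71600.01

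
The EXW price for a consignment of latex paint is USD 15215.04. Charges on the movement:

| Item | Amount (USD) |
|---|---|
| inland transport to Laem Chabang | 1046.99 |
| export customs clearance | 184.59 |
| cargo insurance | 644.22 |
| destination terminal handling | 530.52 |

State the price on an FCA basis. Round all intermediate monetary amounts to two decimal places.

Not relevant to the conversion: insurance, destination terminal — on the buyer under both terms; not part of either seller's price.
From EXW to FCA, the seller additionally bears: inland to port, export clearance.
FCA price = 15215.04 + 1046.99 + 184.59 = 16446.62

FCA price: USD 16446.62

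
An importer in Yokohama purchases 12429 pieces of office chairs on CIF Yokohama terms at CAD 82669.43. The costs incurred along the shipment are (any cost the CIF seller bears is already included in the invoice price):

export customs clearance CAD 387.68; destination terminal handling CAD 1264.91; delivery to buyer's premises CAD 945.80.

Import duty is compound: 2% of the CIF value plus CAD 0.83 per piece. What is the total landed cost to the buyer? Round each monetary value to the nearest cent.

Total landed cost: CAD 96849.60

CIF: the seller pays costs through ocean freight and marine insurance to the destination port.
Already in the invoice (seller's account under CIF): export clearance — exclude.
The CIF price already equals the CIF value: 82669.43
Ad valorem component: 82669.43 × 2% = 1653.39
Specific component: 12429 × 0.83 = 10316.07
Import duty = 1653.39 + 10316.07 = 11969.46
Buyer bears: destination terminal 1264.91 + delivery 945.80 + duty 11969.46 = 14180.17
Landed cost = invoice 82669.43 + 14180.17 = 96849.60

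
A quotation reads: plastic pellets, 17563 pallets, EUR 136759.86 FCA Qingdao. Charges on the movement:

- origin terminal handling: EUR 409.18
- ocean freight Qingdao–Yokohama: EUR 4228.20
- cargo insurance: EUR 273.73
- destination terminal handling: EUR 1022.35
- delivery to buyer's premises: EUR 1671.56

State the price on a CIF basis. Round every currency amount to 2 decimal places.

Not relevant to the conversion: destination terminal, delivery — on the buyer under both terms; not part of either seller's price.
From FCA to CIF, the seller additionally bears: origin terminal, freight, insurance.
CIF price = 136759.86 + 409.18 + 4228.20 + 273.73 = 141670.97

CIF price: EUR 141670.97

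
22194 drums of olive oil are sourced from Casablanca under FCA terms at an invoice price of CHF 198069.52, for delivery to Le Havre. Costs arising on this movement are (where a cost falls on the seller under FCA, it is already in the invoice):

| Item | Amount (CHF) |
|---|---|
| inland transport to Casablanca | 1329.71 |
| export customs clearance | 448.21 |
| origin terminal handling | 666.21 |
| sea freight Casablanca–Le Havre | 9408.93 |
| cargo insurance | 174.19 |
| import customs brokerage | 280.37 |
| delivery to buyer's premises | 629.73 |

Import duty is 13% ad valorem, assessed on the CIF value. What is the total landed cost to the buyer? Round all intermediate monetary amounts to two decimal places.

FCA: the seller delivers export-cleared goods to the carrier; the buyer bears costs from that point.
Already in the invoice (seller's account under FCA): inland to port, export clearance — exclude.
CIF value = FCA price + origin terminal + freight + insurance = 198069.52 + 666.21 + 9408.93 + 174.19 = 208318.85
Import duty = 208318.85 × 13% = 27081.45
Buyer bears: origin terminal 666.21 + freight 9408.93 + insurance 174.19 + brokerage 280.37 + delivery 629.73 + duty 27081.45 = 38240.88
Landed cost = invoice 198069.52 + 38240.88 = 236310.40

Total landed cost: CHF 236310.40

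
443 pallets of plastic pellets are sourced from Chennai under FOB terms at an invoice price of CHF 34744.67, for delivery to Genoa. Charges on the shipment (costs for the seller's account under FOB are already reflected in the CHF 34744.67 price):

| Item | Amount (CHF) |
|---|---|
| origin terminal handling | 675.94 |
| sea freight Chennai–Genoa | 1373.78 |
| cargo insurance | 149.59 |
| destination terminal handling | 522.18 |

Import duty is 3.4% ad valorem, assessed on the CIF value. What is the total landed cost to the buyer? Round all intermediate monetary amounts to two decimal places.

FOB: the seller bears costs until goods are on board at the origin port; the buyer bears freight, insurance and all costs thereafter.
Already in the invoice (seller's account under FOB): origin terminal — exclude.
CIF value = FOB price + freight + insurance = 34744.67 + 1373.78 + 149.59 = 36268.04
Import duty = 36268.04 × 3.4% = 1233.11
Buyer bears: freight 1373.78 + insurance 149.59 + destination terminal 522.18 + duty 1233.11 = 3278.66
Landed cost = invoice 34744.67 + 3278.66 = 38023.33

Total landed cost: CHF 38023.33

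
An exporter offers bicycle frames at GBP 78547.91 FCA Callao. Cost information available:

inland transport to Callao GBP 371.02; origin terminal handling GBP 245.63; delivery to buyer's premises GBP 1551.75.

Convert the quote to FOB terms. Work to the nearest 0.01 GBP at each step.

Not relevant to the conversion: inland to port — on the seller under both FCA and FOB; already in the FCA price and stays in the FOB price. delivery — on the buyer under both terms; not part of either seller's price.
From FCA to FOB, the seller additionally bears: origin terminal.
FOB price = 78547.91 + 245.63 = 78793.54

FOB price: GBP 78793.54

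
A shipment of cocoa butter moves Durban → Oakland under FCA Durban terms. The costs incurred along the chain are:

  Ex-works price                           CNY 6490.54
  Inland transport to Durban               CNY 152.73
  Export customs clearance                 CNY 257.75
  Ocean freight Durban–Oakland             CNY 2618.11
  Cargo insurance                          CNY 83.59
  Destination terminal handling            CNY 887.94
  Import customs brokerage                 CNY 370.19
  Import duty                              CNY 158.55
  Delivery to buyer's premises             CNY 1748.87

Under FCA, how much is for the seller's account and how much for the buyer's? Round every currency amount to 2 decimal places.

FCA: the seller delivers export-cleared goods to the carrier; the buyer bears costs from that point.
Seller's account: goods 6490.54 + inland to port 152.73 + export clearance 257.75 = 6901.02
Buyer's account: freight 2618.11 + insurance 83.59 + destination terminal 887.94 + brokerage 370.19 + duty 158.55 + delivery 1748.87 = 5867.25

Seller: CNY 6901.02; buyer: CNY 5867.25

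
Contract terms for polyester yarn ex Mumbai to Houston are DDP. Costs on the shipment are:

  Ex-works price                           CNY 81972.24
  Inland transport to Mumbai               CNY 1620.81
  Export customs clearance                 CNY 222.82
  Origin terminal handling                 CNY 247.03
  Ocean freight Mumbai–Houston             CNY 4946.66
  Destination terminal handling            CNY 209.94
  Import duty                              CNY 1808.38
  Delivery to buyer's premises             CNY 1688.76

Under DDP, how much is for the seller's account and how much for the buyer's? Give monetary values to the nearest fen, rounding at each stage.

Seller: CNY 92716.64; buyer: CNY 0.00

DDP: the seller bears all costs including import duty.
Seller's account: goods 81972.24 + inland to port 1620.81 + export clearance 222.82 + origin terminal 247.03 + freight 4946.66 + destination terminal 209.94 + duty 1808.38 + delivery 1688.76 = 92716.64
Buyer's account: 0.00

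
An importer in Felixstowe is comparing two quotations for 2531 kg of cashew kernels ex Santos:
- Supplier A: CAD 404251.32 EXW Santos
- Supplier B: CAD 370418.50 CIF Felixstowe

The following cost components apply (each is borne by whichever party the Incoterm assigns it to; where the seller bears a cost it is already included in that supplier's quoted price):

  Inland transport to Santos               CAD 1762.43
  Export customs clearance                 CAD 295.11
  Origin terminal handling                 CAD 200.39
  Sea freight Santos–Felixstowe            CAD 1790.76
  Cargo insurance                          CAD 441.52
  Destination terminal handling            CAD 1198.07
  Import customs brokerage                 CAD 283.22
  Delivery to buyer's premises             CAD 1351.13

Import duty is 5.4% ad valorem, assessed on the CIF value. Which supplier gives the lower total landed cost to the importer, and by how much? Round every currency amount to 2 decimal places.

Supplier A (EXW):
CIF value = EXW price + inland to port + export clearance + origin terminal + freight + insurance = 404251.32 + 1762.43 + 295.11 + 200.39 + 1790.76 + 441.52 = 408741.53
Import duty = 408741.53 × 5.4% = 22072.04
Buyer bears (A): 1762.43 + 295.11 + 200.39 + 1790.76 + 441.52 + 1198.07 + 283.22 + 1351.13 = 7322.63
Landed cost (A) = invoice 404251.32 + 7322.63 + duty 22072.04 = 433645.99
Supplier B (CIF):
The CIF price already equals the CIF value: 370418.50
Import duty = 370418.50 × 5.4% = 20002.60
Buyer bears (B): 1198.07 + 283.22 + 1351.13 = 2832.42
Landed cost (B) = invoice 370418.50 + 2832.42 + duty 20002.60 = 393253.52
Difference = |433645.99 − 393253.52| = 40392.47

Supplier B is cheaper by CAD 40392.47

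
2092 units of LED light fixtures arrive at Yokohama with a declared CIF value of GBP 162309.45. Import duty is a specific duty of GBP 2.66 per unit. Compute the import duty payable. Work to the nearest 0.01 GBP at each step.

Import duty = 2092 × 2.66 = 5564.72

Import duty: GBP 5564.72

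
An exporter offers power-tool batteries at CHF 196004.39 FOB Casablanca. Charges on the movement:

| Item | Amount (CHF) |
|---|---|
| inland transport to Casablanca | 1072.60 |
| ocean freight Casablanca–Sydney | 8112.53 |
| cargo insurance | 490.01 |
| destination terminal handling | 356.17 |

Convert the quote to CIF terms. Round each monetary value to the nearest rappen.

Not relevant to the conversion: inland to port — on the seller under both FOB and CIF; already in the FOB price and stays in the CIF price. destination terminal — on the buyer under both terms; not part of either seller's price.
From FOB to CIF, the seller additionally bears: freight, insurance.
CIF price = 196004.39 + 8112.53 + 490.01 = 204606.93

CIF price: CHF 204606.93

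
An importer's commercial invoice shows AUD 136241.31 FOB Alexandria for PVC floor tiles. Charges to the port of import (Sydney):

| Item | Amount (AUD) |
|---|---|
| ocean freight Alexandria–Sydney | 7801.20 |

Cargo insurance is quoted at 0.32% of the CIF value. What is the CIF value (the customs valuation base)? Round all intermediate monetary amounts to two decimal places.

Let C be the CIF value. C = FOB price + freight + 0.32% × C
C − 0.32% × C = 136241.31 + 7801.20
0.9968 × C = 144042.51
C = 144042.51 / 0.9968 = 144504.93
Insurance premium = 0.32% × 144504.93 = 462.42

CIF value: AUD 144504.93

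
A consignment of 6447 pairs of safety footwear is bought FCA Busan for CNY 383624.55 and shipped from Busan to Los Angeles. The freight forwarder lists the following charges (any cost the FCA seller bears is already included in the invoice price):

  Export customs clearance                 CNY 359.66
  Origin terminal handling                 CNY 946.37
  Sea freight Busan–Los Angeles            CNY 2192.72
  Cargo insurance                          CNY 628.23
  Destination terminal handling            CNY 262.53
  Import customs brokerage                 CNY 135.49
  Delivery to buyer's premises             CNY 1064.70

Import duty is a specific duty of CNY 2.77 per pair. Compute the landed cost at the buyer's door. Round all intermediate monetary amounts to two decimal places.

Total landed cost: CNY 406712.78

FCA: the seller delivers export-cleared goods to the carrier; the buyer bears costs from that point.
Already in the invoice (seller's account under FCA): export clearance — exclude.
CIF value = FCA price + origin terminal + freight + insurance = 383624.55 + 946.37 + 2192.72 + 628.23 = 387391.87
Import duty = 6447 × 2.77 = 17858.19
Buyer bears: origin terminal 946.37 + freight 2192.72 + insurance 628.23 + destination terminal 262.53 + brokerage 135.49 + delivery 1064.70 + duty 17858.19 = 23088.23
Landed cost = invoice 383624.55 + 23088.23 = 406712.78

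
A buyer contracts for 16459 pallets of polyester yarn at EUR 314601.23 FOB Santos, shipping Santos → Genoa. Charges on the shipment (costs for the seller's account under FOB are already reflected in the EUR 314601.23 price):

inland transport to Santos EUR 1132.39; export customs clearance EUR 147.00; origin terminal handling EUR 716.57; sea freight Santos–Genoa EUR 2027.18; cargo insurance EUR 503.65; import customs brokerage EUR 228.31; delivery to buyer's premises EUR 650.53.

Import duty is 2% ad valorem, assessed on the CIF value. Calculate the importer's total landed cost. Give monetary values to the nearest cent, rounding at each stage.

FOB: the seller bears costs until goods are on board at the origin port; the buyer bears freight, insurance and all costs thereafter.
Already in the invoice (seller's account under FOB): inland to port, export clearance, origin terminal — exclude.
CIF value = FOB price + freight + insurance = 314601.23 + 2027.18 + 503.65 = 317132.06
Import duty = 317132.06 × 2% = 6342.64
Buyer bears: freight 2027.18 + insurance 503.65 + brokerage 228.31 + delivery 650.53 + duty 6342.64 = 9752.31
Landed cost = invoice 314601.23 + 9752.31 = 324353.54

Total landed cost: EUR 324353.54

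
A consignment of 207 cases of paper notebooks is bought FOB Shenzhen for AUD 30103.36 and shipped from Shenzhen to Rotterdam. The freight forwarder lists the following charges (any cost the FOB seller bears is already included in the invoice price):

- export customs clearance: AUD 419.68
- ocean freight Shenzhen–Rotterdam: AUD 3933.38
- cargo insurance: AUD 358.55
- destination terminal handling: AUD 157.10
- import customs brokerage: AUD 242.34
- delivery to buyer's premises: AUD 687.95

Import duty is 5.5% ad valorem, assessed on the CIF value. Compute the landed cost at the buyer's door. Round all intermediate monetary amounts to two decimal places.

Total landed cost: AUD 37374.42

FOB: the seller bears costs until goods are on board at the origin port; the buyer bears freight, insurance and all costs thereafter.
Already in the invoice (seller's account under FOB): export clearance — exclude.
CIF value = FOB price + freight + insurance = 30103.36 + 3933.38 + 358.55 = 34395.29
Import duty = 34395.29 × 5.5% = 1891.74
Buyer bears: freight 3933.38 + insurance 358.55 + destination terminal 157.10 + brokerage 242.34 + delivery 687.95 + duty 1891.74 = 7271.06
Landed cost = invoice 30103.36 + 7271.06 = 37374.42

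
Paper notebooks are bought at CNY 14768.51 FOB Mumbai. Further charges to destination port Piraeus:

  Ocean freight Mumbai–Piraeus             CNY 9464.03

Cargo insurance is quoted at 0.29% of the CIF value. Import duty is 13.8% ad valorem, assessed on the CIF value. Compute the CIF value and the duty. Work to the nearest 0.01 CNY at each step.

CIF value: CNY 24303.02; import duty: CNY 3353.82

Let C be the CIF value. C = FOB price + freight + 0.29% × C
C − 0.29% × C = 14768.51 + 9464.03
0.9971 × C = 24232.54
C = 24232.54 / 0.9971 = 24303.02
Insurance premium = 0.29% × 24303.02 = 70.48
Import duty = 24303.02 × 13.8% = 3353.82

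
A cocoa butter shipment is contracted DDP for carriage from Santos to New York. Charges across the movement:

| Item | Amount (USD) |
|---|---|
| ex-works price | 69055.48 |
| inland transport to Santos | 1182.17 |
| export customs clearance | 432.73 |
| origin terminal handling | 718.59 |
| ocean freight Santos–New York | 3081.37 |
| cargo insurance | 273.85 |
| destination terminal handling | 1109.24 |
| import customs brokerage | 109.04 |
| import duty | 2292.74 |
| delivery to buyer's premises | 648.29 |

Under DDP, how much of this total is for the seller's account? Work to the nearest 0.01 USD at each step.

Seller's account: USD 78903.50

DDP: the seller bears all costs including import duty.
Seller's account: goods 69055.48 + inland to port 1182.17 + export clearance 432.73 + origin terminal 718.59 + freight 3081.37 + insurance 273.85 + destination terminal 1109.24 + brokerage 109.04 + duty 2292.74 + delivery 648.29 = 78903.50
Buyer's account: 0.00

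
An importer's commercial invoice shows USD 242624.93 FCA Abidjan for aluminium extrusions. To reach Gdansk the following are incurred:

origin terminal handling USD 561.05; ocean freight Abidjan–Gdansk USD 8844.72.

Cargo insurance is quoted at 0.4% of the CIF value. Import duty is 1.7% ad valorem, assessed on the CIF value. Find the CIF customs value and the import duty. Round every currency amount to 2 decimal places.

CIF value: USD 253042.87; import duty: USD 4301.73

Let C be the CIF value. C = FCA price + pre-shipment costs + freight + 0.4% × C
C − 0.4% × C = 242624.93 + 561.05 + 8844.72
0.996 × C = 252030.70
C = 252030.70 / 0.996 = 253042.87
Insurance premium = 0.4% × 253042.87 = 1012.17
Import duty = 253042.87 × 1.7% = 4301.73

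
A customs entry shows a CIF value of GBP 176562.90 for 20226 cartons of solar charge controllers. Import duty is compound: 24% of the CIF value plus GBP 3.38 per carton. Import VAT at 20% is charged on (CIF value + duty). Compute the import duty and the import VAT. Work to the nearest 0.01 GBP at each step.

Ad valorem component: 176562.90 × 24% = 42375.10
Specific component: 20226 × 3.38 = 68363.88
Import duty = 42375.10 + 68363.88 = 110738.98
VAT base = CIF + duty = 176562.90 + 110738.98 = 287301.88
Import VAT = 287301.88 × 20% = 57460.38

Import duty: GBP 110738.98; import VAT: GBP 57460.38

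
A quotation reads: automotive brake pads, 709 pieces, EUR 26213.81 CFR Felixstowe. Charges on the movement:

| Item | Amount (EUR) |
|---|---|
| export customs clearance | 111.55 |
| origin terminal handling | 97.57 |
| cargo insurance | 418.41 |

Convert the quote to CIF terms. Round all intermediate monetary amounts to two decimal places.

Not relevant to the conversion: origin terminal, export clearance — on the seller under both CFR and CIF; already in the CFR price and stays in the CIF price.
From CFR to CIF, the seller additionally bears: insurance.
CIF price = 26213.81 + 418.41 = 26632.22

CIF price: EUR 26632.22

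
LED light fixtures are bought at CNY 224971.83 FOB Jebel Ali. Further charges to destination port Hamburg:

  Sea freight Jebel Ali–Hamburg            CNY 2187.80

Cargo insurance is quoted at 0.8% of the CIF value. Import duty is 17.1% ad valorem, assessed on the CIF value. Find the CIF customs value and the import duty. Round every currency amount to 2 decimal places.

CIF value: CNY 228991.56; import duty: CNY 39157.56

Let C be the CIF value. C = FOB price + freight + 0.8% × C
C − 0.8% × C = 224971.83 + 2187.80
0.992 × C = 227159.63
C = 227159.63 / 0.992 = 228991.56
Insurance premium = 0.8% × 228991.56 = 1831.93
Import duty = 228991.56 × 17.1% = 39157.56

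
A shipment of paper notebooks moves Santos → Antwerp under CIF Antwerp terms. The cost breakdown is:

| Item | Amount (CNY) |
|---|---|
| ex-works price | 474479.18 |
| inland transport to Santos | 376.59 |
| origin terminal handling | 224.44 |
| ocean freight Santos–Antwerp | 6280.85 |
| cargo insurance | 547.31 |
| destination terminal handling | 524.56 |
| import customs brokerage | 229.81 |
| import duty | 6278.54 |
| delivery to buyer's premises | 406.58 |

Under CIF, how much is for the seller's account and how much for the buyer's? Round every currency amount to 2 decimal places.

Seller: CNY 481908.37; buyer: CNY 7439.49

CIF: the seller pays costs through ocean freight and marine insurance to the destination port.
Seller's account: goods 474479.18 + inland to port 376.59 + origin terminal 224.44 + freight 6280.85 + insurance 547.31 = 481908.37
Buyer's account: destination terminal 524.56 + brokerage 229.81 + duty 6278.54 + delivery 406.58 = 7439.49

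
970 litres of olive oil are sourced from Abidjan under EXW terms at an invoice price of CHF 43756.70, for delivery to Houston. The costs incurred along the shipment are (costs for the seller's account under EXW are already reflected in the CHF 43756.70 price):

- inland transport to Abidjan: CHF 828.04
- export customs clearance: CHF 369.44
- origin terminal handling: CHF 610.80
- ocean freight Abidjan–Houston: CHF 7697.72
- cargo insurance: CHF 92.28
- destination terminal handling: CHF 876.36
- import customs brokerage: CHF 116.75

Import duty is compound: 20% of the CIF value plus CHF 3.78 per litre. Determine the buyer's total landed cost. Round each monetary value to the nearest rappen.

EXW: the seller makes goods available at their premises; the buyer bears all onward costs.
CIF value = EXW price + inland to port + export clearance + origin terminal + freight + insurance = 43756.70 + 828.04 + 369.44 + 610.80 + 7697.72 + 92.28 = 53354.98
Ad valorem component: 53354.98 × 20% = 10671.00
Specific component: 970 × 3.78 = 3666.60
Import duty = 10671.00 + 3666.60 = 14337.60
Buyer bears: inland to port 828.04 + export clearance 369.44 + origin terminal 610.80 + freight 7697.72 + insurance 92.28 + destination terminal 876.36 + brokerage 116.75 + duty 14337.60 = 24928.99
Landed cost = invoice 43756.70 + 24928.99 = 68685.69

Total landed cost: CHF 68685.69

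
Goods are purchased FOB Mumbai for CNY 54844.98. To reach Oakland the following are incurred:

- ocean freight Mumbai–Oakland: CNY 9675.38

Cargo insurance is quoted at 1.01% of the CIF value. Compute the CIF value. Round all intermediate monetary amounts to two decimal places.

Let C be the CIF value. C = FOB price + freight + 1.01% × C
C − 1.01% × C = 54844.98 + 9675.38
0.9899 × C = 64520.36
C = 64520.36 / 0.9899 = 65178.66
Insurance premium = 1.01% × 65178.66 = 658.30

CIF value: CNY 65178.66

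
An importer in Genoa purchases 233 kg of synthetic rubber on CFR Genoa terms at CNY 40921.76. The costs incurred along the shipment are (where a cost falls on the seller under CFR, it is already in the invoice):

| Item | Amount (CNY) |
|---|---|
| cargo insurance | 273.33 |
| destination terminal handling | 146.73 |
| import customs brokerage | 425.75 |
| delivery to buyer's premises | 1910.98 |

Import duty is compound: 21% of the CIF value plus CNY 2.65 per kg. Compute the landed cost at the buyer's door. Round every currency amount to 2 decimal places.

CFR: the seller pays costs through ocean freight to the destination port, but not insurance.
CIF value = CFR price + insurance = 40921.76 + 273.33 = 41195.09
Ad valorem component: 41195.09 × 21% = 8650.97
Specific component: 233 × 2.65 = 617.45
Import duty = 8650.97 + 617.45 = 9268.42
Buyer bears: insurance 273.33 + destination terminal 146.73 + brokerage 425.75 + delivery 1910.98 + duty 9268.42 = 12025.21
Landed cost = invoice 40921.76 + 12025.21 = 52946.97

Total landed cost: CNY 52946.97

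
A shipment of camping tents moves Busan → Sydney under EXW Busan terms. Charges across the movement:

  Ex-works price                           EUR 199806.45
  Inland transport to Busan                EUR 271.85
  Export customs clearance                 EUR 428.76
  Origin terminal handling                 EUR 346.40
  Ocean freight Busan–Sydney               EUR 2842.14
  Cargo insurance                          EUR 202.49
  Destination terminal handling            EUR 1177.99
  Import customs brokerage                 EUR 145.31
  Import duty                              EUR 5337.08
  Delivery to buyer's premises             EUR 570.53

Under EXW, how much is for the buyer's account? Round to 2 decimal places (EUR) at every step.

EXW: the seller makes goods available at their premises; the buyer bears all onward costs.
Seller's account: goods 199806.45 = 199806.45
Buyer's account: inland to port 271.85 + export clearance 428.76 + origin terminal 346.40 + freight 2842.14 + insurance 202.49 + destination terminal 1177.99 + brokerage 145.31 + duty 5337.08 + delivery 570.53 = 11322.55

Buyer's account: EUR 11322.55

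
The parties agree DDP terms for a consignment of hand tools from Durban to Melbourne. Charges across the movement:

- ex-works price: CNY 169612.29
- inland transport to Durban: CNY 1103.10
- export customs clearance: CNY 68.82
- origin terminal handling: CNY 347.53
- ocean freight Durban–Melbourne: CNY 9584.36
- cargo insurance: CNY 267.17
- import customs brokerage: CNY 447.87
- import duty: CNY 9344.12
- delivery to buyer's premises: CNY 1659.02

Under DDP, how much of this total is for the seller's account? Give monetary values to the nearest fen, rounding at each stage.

Seller's account: CNY 192434.28

DDP: the seller bears all costs including import duty.
Seller's account: goods 169612.29 + inland to port 1103.10 + export clearance 68.82 + origin terminal 347.53 + freight 9584.36 + insurance 267.17 + brokerage 447.87 + duty 9344.12 + delivery 1659.02 = 192434.28
Buyer's account: 0.00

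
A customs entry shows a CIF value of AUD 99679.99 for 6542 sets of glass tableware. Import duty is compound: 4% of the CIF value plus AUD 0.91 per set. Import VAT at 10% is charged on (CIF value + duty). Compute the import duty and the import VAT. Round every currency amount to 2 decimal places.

Import duty: AUD 9940.42; import VAT: AUD 10962.04

Ad valorem component: 99679.99 × 4% = 3987.20
Specific component: 6542 × 0.91 = 5953.22
Import duty = 3987.20 + 5953.22 = 9940.42
VAT base = CIF + duty = 99679.99 + 9940.42 = 109620.41
Import VAT = 109620.41 × 10% = 10962.04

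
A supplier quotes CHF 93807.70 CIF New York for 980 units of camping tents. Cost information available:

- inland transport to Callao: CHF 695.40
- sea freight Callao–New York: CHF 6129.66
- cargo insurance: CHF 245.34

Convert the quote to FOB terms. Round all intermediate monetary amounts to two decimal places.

FOB price: CHF 87432.70

Not relevant to the conversion: inland to port — on the seller under both CIF and FOB; already in the CIF price and stays in the FOB price.
From CIF to FOB, the seller no longer bears: freight, insurance.
FOB price = 93807.70 − 6129.66 − 245.34 = 87432.70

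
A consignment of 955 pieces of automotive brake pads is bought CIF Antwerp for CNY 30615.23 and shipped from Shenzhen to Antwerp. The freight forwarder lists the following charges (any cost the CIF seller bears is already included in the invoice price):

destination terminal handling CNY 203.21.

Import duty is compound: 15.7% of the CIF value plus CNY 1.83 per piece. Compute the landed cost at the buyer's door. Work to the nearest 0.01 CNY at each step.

CIF: the seller pays costs through ocean freight and marine insurance to the destination port.
The CIF price already equals the CIF value: 30615.23
Ad valorem component: 30615.23 × 15.7% = 4806.59
Specific component: 955 × 1.83 = 1747.65
Import duty = 4806.59 + 1747.65 = 6554.24
Buyer bears: destination terminal 203.21 + duty 6554.24 = 6757.45
Landed cost = invoice 30615.23 + 6757.45 = 37372.68

Total landed cost: CNY 37372.68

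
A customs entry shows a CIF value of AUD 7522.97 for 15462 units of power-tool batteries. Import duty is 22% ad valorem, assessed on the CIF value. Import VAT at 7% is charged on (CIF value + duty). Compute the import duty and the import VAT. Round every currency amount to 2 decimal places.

Import duty = 7522.97 × 22% = 1655.05
VAT base = CIF + duty = 7522.97 + 1655.05 = 9178.02
Import VAT = 9178.02 × 7% = 642.46

Import duty: AUD 1655.05; import VAT: AUD 642.46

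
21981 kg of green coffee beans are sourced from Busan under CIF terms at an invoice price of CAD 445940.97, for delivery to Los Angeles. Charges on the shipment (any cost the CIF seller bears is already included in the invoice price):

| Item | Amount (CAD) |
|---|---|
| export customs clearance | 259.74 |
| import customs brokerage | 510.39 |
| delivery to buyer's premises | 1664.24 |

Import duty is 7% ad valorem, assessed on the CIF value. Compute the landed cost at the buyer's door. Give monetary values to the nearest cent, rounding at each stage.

Total landed cost: CAD 479331.47

CIF: the seller pays costs through ocean freight and marine insurance to the destination port.
Already in the invoice (seller's account under CIF): export clearance — exclude.
The CIF price already equals the CIF value: 445940.97
Import duty = 445940.97 × 7% = 31215.87
Buyer bears: brokerage 510.39 + delivery 1664.24 + duty 31215.87 = 33390.50
Landed cost = invoice 445940.97 + 33390.50 = 479331.47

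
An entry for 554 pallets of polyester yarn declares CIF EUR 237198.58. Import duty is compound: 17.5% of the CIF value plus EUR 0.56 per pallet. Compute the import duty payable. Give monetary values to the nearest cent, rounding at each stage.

Import duty: EUR 41819.99

Ad valorem component: 237198.58 × 17.5% = 41509.75
Specific component: 554 × 0.56 = 310.24
Import duty = 41509.75 + 310.24 = 41819.99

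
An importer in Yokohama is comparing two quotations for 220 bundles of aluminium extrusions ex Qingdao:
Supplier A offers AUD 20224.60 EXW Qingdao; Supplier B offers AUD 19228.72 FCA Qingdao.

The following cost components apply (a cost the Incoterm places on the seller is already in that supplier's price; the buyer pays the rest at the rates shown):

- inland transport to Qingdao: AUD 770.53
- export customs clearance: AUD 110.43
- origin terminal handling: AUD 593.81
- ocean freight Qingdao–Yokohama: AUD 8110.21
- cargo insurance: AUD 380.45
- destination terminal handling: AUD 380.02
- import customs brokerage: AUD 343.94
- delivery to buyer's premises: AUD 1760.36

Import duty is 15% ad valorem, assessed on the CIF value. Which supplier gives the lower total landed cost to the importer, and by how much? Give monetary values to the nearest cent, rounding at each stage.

Supplier B is cheaper by AUD 2158.36

Supplier A (EXW):
CIF value = EXW price + inland to port + export clearance + origin terminal + freight + insurance = 20224.60 + 770.53 + 110.43 + 593.81 + 8110.21 + 380.45 = 30190.03
Import duty = 30190.03 × 15% = 4528.50
Buyer bears (A): 770.53 + 110.43 + 593.81 + 8110.21 + 380.45 + 380.02 + 343.94 + 1760.36 = 12449.75
Landed cost (A) = invoice 20224.60 + 12449.75 + duty 4528.50 = 37202.85
Supplier B (FCA):
CIF value = FCA price + origin terminal + freight + insurance = 19228.72 + 593.81 + 8110.21 + 380.45 = 28313.19
Import duty = 28313.19 × 15% = 4246.98
Buyer bears (B): 593.81 + 8110.21 + 380.45 + 380.02 + 343.94 + 1760.36 = 11568.79
Landed cost (B) = invoice 19228.72 + 11568.79 + duty 4246.98 = 35044.49
Difference = |37202.85 − 35044.49| = 2158.36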